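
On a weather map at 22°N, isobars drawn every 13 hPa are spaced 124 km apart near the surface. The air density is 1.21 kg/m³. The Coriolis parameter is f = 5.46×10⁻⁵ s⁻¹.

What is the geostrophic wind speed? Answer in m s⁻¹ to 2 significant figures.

160 m s⁻¹

Pressure gradient: |∂P/∂n| = 1300 Pa / 124000 m = 1.05×10⁻² Pa/m
Geostrophic balance (pressure-gradient force = Coriolis force):
V_g = (1/(fρ)) |∂P/∂n| = 1.05×10⁻² / (5.46×10⁻⁵ × 1.21) = 159 m/s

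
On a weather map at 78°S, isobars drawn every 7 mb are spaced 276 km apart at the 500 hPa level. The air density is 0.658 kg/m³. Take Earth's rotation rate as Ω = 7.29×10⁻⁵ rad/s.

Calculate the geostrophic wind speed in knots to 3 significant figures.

Coriolis parameter at 78°S:
f = 2Ω sin φ = 2 × 7.29×10⁻⁵ × sin 78° = 1.43×10⁻⁴ s⁻¹
Pressure gradient: |∂P/∂n| = 700 Pa / 276000 m = 2.54×10⁻³ Pa/m
Geostrophic balance (pressure-gradient force = Coriolis force):
V_g = (1/(fρ)) |∂P/∂n| = 2.54×10⁻³ / (1.43×10⁻⁴ × 0.658) = 27.0 m/s
Converting: 27.0 m/s × 1.944 = 52.5 knots

52.5 knots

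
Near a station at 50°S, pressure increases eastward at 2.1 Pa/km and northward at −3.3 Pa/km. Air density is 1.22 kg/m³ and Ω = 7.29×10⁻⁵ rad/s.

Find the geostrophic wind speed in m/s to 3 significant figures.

Coriolis parameter at 50°S:
f = 2Ω sin φ = 2 × 7.29×10⁻⁵ × sin 50° = 1.12×10⁻⁴ s⁻¹
In the Southern Hemisphere f is negative: f = −1.12×10⁻⁴ s⁻¹.
Component geostrophic relations (x east, y north):
u_g = −(1/(fρ)) ∂P/∂y,  v_g = (1/(fρ)) ∂P/∂x
u_g = −(−3.3×10⁻³)/(−1.12×10⁻⁴ × 1.22) = −24.2 m/s;  v_g = (2.1×10⁻³)/(−1.12×10⁻⁴ × 1.22) = −15.4 m/s
|V_g| = √(u_g² + v_g²) = 28.7 m/s

28.7 m/s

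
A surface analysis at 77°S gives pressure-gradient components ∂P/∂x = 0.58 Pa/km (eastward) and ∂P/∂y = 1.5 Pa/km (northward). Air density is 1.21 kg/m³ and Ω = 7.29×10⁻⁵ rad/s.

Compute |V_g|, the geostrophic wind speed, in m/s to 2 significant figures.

Coriolis parameter at 77°S:
f = 2Ω sin φ = 2 × 7.29×10⁻⁵ × sin 77° = 1.42×10⁻⁴ s⁻¹
In the Southern Hemisphere f is negative: f = −1.42×10⁻⁴ s⁻¹.
Component geostrophic relations (x east, y north):
u_g = −(1/(fρ)) ∂P/∂y,  v_g = (1/(fρ)) ∂P/∂x
u_g = −(1.5×10⁻³)/(−1.42×10⁻⁴ × 1.21) = 8.73 m/s;  v_g = (0.58×10⁻³)/(−1.42×10⁻⁴ × 1.21) = −3.37 m/s
|V_g| = √(u_g² + v_g²) = 9.36 m/s

9.4 m/s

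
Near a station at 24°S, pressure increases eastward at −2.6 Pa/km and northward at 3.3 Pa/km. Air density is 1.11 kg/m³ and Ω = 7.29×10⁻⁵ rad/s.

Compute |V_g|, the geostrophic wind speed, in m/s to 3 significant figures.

63.8 m/s

Coriolis parameter at 24°S:
f = 2Ω sin φ = 2 × 7.29×10⁻⁵ × sin 24° = 5.93×10⁻⁵ s⁻¹
In the Southern Hemisphere f is negative: f = −5.93×10⁻⁵ s⁻¹.
Component geostrophic relations (x east, y north):
u_g = −(1/(fρ)) ∂P/∂y,  v_g = (1/(fρ)) ∂P/∂x
u_g = −(3.3×10⁻³)/(−5.93×10⁻⁵ × 1.11) = 50.1 m/s;  v_g = (−2.6×10⁻³)/(−5.93×10⁻⁵ × 1.11) = 39.5 m/s
|V_g| = √(u_g² + v_g²) = 63.8 m/s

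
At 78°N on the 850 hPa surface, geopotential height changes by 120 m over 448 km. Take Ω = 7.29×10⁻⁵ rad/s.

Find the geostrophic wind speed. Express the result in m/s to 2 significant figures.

18 m/s

Coriolis parameter at 78°N:
f = 2Ω sin φ = 2 × 7.29×10⁻⁵ × sin 78° = 1.43×10⁻⁴ s⁻¹
Height gradient: |∂Z/∂n| = 120 m / 448000 m = 2.68×10⁻⁴
On a pressure surface, geostrophic balance gives V_g = (g/f)|∂Z/∂n|:
V_g = 9.81 × 2.68×10⁻⁴ / 1.43×10⁻⁴ = 18.4 m/s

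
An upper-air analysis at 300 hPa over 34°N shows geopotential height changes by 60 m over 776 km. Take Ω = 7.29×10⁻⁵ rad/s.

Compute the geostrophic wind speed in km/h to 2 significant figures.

33 km/h

Coriolis parameter at 34°N:
f = 2Ω sin φ = 2 × 7.29×10⁻⁵ × sin 34° = 8.15×10⁻⁵ s⁻¹
Height gradient: |∂Z/∂n| = 60 m / 776000 m = 7.73×10⁻⁵
On a pressure surface, geostrophic balance gives V_g = (g/f)|∂Z/∂n|:
V_g = 9.81 × 7.73×10⁻⁵ / 8.15×10⁻⁵ = 9.30 m/s
Converting: 9.30 m/s × 3.6 = 33 km/h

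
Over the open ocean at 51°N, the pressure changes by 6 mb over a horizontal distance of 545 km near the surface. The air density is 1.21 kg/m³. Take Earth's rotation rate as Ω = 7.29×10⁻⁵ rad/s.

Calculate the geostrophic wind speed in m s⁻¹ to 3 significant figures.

8.03 m s⁻¹

Coriolis parameter at 51°N:
f = 2Ω sin φ = 2 × 7.29×10⁻⁵ × sin 51° = 1.13×10⁻⁴ s⁻¹
Pressure gradient: |∂P/∂n| = 600 Pa / 545000 m = 1.10×10⁻³ Pa/m
Geostrophic balance (pressure-gradient force = Coriolis force):
V_g = (1/(fρ)) |∂P/∂n| = 1.10×10⁻³ / (1.13×10⁻⁴ × 1.21) = 8.03 m/s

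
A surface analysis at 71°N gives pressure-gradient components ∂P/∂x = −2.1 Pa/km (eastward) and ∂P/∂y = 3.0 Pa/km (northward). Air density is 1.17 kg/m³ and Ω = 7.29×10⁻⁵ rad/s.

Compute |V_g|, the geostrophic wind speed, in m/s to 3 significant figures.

Coriolis parameter at 71°N:
f = 2Ω sin φ = 2 × 7.29×10⁻⁵ × sin 71° = 1.38×10⁻⁴ s⁻¹
Component geostrophic relations (x east, y north):
u_g = −(1/(fρ)) ∂P/∂y,  v_g = (1/(fρ)) ∂P/∂x
u_g = −(3.0×10⁻³)/(1.38×10⁻⁴ × 1.17) = −18.6 m/s;  v_g = (−2.1×10⁻³)/(1.38×10⁻⁴ × 1.17) = −13.0 m/s
|V_g| = √(u_g² + v_g²) = 22.7 m/s

22.7 m/s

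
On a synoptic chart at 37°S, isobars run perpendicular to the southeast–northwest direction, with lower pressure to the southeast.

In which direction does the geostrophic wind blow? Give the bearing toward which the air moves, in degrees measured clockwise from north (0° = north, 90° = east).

The pressure-gradient force points toward the southeast (bearing 135°).
Geostrophic balance: in the Southern Hemisphere the Coriolis force deflects motion to the left, so the geostrophic wind blows 90° to the left of the pressure-gradient force (low pressure on the right).
Rotating 135° by 90° counterclockwise gives 045° — the wind blows toward the northeast.

045°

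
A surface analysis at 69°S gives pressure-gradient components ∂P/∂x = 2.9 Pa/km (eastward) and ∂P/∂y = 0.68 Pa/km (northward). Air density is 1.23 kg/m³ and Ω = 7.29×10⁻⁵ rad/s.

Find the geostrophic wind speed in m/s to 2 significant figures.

Coriolis parameter at 69°S:
f = 2Ω sin φ = 2 × 7.29×10⁻⁵ × sin 69° = 1.36×10⁻⁴ s⁻¹
In the Southern Hemisphere f is negative: f = −1.36×10⁻⁴ s⁻¹.
Component geostrophic relations (x east, y north):
u_g = −(1/(fρ)) ∂P/∂y,  v_g = (1/(fρ)) ∂P/∂x
u_g = −(0.68×10⁻³)/(−1.36×10⁻⁴ × 1.23) = 4.06 m/s;  v_g = (2.9×10⁻³)/(−1.36×10⁻⁴ × 1.23) = −17.3 m/s
|V_g| = √(u_g² + v_g²) = 17.8 m/s

18 m/s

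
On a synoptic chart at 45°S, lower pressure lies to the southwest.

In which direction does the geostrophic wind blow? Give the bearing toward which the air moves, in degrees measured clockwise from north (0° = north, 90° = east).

135°

The pressure-gradient force points toward the southwest (bearing 225°).
Geostrophic balance: in the Southern Hemisphere the Coriolis force deflects motion to the left, so the geostrophic wind blows 90° to the left of the pressure-gradient force (low pressure on the right).
Rotating 225° by 90° counterclockwise gives 135° — the wind blows toward the southeast.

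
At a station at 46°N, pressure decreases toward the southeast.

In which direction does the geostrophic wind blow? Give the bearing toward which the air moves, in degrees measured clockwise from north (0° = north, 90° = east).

The pressure-gradient force points toward the southeast (bearing 135°).
Geostrophic balance: in the Northern Hemisphere the Coriolis force deflects motion to the right, so the geostrophic wind blows 90° to the right of the pressure-gradient force (low pressure on the left).
Rotating 135° by 90° clockwise gives 225° — the wind blows toward the southwest.

225°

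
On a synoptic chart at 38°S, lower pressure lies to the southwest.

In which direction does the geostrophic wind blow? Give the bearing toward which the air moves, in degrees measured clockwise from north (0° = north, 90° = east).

135°

The pressure-gradient force points toward the southwest (bearing 225°).
Geostrophic balance: in the Southern Hemisphere the Coriolis force deflects motion to the left, so the geostrophic wind blows 90° to the left of the pressure-gradient force (low pressure on the right).
Rotating 225° by 90° counterclockwise gives 135° — the wind blows toward the southeast.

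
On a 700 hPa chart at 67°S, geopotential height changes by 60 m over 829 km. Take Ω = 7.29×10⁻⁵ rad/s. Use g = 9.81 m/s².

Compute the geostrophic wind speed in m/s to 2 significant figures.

5.3 m/s

Coriolis parameter at 67°S:
f = 2Ω sin φ = 2 × 7.29×10⁻⁵ × sin 67° = 1.34×10⁻⁴ s⁻¹
Height gradient: |∂Z/∂n| = 60 m / 829000 m = 7.24×10⁻⁵
On a pressure surface, geostrophic balance gives V_g = (g/f)|∂Z/∂n|:
V_g = 9.81 × 7.24×10⁻⁵ / 1.34×10⁻⁴ = 5.29 m/s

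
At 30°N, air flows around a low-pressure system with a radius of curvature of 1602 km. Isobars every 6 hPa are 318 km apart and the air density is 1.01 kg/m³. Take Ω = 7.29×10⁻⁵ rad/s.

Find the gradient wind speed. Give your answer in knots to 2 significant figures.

Coriolis parameter at 30°N:
f = 2Ω sin φ = 2 × 7.29×10⁻⁵ × sin 30° = 7.29×10⁻⁵ s⁻¹
Pressure gradient: |∂P/∂n| = 600 Pa / 318000 m = 1.89×10⁻³ Pa/m
Geostrophic speed: V_g = |∂P/∂n|/(fρ) = 1.89×10⁻³/(7.29×10⁻⁵ × 1.01) = 25.6 m/s
Around a low, centrifugal force acts outward with Coriolis, so pressure-gradient force balances both:
(1/ρ)|∂P/∂n| = fV + V²/R  →  V² + fR·V − fR·V_g = 0
With fR = 7.29×10⁻⁵ × 1602×10³ m = 117 m/s:
V = [−fR + √((fR)² + 4 fR V_g)]/2 = [−117 + √(117² + 4×117×25.6)]/2 = 21.6 m/s
Subgeostrophic (V < V_g = 25.6 m/s), as expected around a low.
Converting: 21.6 m/s × 1.944 = 42 knots

42 knots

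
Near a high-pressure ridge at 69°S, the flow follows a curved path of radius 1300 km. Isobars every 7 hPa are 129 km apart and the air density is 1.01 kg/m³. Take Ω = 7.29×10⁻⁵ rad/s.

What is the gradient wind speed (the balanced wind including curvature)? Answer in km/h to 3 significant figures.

Coriolis parameter at 69°S:
f = 2Ω sin φ = 2 × 7.29×10⁻⁵ × sin 69° = 1.36×10⁻⁴ s⁻¹
Pressure gradient: |∂P/∂n| = 700 Pa / 129000 m = 5.43×10⁻³ Pa/m
Geostrophic speed: V_g = |∂P/∂n|/(fρ) = 5.43×10⁻³/(1.36×10⁻⁴ × 1.01) = 39.5 m/s
Around a high, pressure-gradient force acts outward with centrifugal, so Coriolis balances both:
fV = (1/ρ)|∂P/∂n| + V²/R  →  V² − fR·V + fR·V_g = 0
With fR = 1.36×10⁻⁴ × 1300×10³ m = 177 m/s:
V = [fR − √((fR)² − 4 fR V_g)]/2 = [177 − √(177² − 4×177×39.5)]/2 = 59.4 m/s
Supergeostrophic (V > V_g = 39.5 m/s), as expected around a high.
Converting: 59.4 m/s × 3.6 = 214 km/h

214 km/h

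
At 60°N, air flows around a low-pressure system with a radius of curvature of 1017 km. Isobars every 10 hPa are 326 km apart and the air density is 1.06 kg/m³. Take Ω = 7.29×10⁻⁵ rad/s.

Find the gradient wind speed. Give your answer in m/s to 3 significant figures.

19.9 m/s

Coriolis parameter at 60°N:
f = 2Ω sin φ = 2 × 7.29×10⁻⁵ × sin 60° = 1.26×10⁻⁴ s⁻¹
Pressure gradient: |∂P/∂n| = 1000 Pa / 326000 m = 3.07×10⁻³ Pa/m
Geostrophic speed: V_g = |∂P/∂n|/(fρ) = 3.07×10⁻³/(1.26×10⁻⁴ × 1.06) = 22.9 m/s
Around a low, centrifugal force acts outward with Coriolis, so pressure-gradient force balances both:
(1/ρ)|∂P/∂n| = fV + V²/R  →  V² + fR·V − fR·V_g = 0
With fR = 1.26×10⁻⁴ × 1017×10³ m = 128 m/s:
V = [−fR + √((fR)² + 4 fR V_g)]/2 = [−128 + √(128² + 4×128×22.9)]/2 = 19.9 m/s
Subgeostrophic (V < V_g = 22.9 m/s), as expected around a low.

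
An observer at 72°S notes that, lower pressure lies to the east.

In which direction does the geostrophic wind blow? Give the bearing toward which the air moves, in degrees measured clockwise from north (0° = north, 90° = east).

The pressure-gradient force points toward the east (bearing 090°).
Geostrophic balance: in the Southern Hemisphere the Coriolis force deflects motion to the left, so the geostrophic wind blows 90° to the left of the pressure-gradient force (low pressure on the right).
Rotating 090° by 90° counterclockwise gives 000° — the wind blows toward the north.

000°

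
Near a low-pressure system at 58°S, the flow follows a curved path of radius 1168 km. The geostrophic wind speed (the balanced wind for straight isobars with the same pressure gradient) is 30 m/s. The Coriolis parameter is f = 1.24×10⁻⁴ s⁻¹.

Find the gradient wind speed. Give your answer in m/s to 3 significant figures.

25.5 m/s

Around a low, centrifugal force acts outward with Coriolis, so pressure-gradient force balances both:
(1/ρ)|∂P/∂n| = fV + V²/R  →  V² + fR·V − fR·V_g = 0
With fR = 1.24×10⁻⁴ × 1168×10³ m = 145 m/s:
V = [−fR + √((fR)² + 4 fR V_g)]/2 = [−145 + √(145² + 4×145×30)]/2 = 25.5 m/s
Subgeostrophic (V < V_g = 30 m/s), as expected around a low.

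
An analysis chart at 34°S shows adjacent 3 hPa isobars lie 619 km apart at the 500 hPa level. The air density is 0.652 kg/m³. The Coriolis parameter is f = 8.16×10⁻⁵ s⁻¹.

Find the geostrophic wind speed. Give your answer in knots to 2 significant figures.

Pressure gradient: |∂P/∂n| = 300 Pa / 619000 m = 4.85×10⁻⁴ Pa/m
Geostrophic balance (pressure-gradient force = Coriolis force):
V_g = (1/(fρ)) |∂P/∂n| = 4.85×10⁻⁴ / (8.16×10⁻⁵ × 0.652) = 9.11 m/s
Converting: 9.11 m/s × 1.944 = 18 knots

18 knots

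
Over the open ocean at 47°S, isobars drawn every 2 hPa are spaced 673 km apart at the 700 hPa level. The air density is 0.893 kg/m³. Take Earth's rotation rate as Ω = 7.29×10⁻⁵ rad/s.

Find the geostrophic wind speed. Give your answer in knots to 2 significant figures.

Coriolis parameter at 47°S:
f = 2Ω sin φ = 2 × 7.29×10⁻⁵ × sin 47° = 1.07×10⁻⁴ s⁻¹
Pressure gradient: |∂P/∂n| = 200 Pa / 673000 m = 2.97×10⁻⁴ Pa/m
Geostrophic balance (pressure-gradient force = Coriolis force):
V_g = (1/(fρ)) |∂P/∂n| = 2.97×10⁻⁴ / (1.07×10⁻⁴ × 0.893) = 3.12 m/s
Converting: 3.12 m/s × 1.944 = 6.1 knots

6.1 knots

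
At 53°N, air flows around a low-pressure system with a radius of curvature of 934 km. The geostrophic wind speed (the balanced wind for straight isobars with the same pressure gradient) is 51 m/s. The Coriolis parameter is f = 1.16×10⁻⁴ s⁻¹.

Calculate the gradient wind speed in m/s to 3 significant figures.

37.8 m/s

Around a low, centrifugal force acts outward with Coriolis, so pressure-gradient force balances both:
(1/ρ)|∂P/∂n| = fV + V²/R  →  V² + fR·V − fR·V_g = 0
With fR = 1.16×10⁻⁴ × 934×10³ m = 108 m/s:
V = [−fR + √((fR)² + 4 fR V_g)]/2 = [−108 + √(108² + 4×108×51)]/2 = 37.8 m/s
Subgeostrophic (V < V_g = 51 m/s), as expected around a low.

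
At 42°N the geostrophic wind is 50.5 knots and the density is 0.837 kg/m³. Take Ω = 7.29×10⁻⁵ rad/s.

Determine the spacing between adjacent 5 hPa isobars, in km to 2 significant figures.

Coriolis parameter at 42°N:
f = 2Ω sin φ = 2 × 7.29×10⁻⁵ × sin 42° = 9.76×10⁻⁵ s⁻¹
Wind speed in SI: 50.5 knots = 26.0 m/s
Geostrophic balance rearranged: |∂P/∂n| = f ρ V_g
|∂P/∂n| = 9.76×10⁻⁵ × 0.837 × 26.0 = 2.12×10⁻³ Pa/m
Isobar spacing: Δn = ΔP/|∂P/∂n| = 500 Pa / 2.12×10⁻³ Pa/m = 235693 m ≈ 240 km

240 km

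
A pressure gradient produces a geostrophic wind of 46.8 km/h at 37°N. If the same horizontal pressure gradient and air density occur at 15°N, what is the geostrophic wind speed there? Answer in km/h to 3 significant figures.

With the same pressure gradient and density, V_g ∝ 1/f ∝ 1/sin φ.
V₂ = V₁ · sin φ₁ / sin φ₂ = 46.8 × sin 37° / sin 15°
V₂ = 46.8 × 0.6018/0.2588 = 109 km/h

109 km/h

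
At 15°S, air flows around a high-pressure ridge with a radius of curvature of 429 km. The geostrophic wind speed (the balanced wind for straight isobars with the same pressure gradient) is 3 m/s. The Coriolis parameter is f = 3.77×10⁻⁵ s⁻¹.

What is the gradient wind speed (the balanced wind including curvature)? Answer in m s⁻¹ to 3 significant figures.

Around a high, pressure-gradient force acts outward with centrifugal, so Coriolis balances both:
fV = (1/ρ)|∂P/∂n| + V²/R  →  V² − fR·V + fR·V_g = 0
With fR = 3.77×10⁻⁵ × 429×10³ m = 16.2 m/s:
V = [fR − √((fR)² − 4 fR V_g)]/2 = [16.2 − √(16.2² − 4×16.2×3)]/2 = 3.98 m/s
Supergeostrophic (V > V_g = 3 m/s), as expected around a high.

3.98 m s⁻¹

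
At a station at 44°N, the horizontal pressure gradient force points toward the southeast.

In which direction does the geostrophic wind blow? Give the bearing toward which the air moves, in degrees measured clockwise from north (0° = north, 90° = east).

The pressure-gradient force points toward the southeast (bearing 135°).
Geostrophic balance: in the Northern Hemisphere the Coriolis force deflects motion to the right, so the geostrophic wind blows 90° to the right of the pressure-gradient force (low pressure on the left).
Rotating 135° by 90° clockwise gives 225° — the wind blows toward the southwest.

225°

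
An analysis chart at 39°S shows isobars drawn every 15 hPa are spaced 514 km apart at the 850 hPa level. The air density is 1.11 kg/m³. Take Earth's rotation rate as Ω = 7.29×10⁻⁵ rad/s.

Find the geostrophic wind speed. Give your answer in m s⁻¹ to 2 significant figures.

Coriolis parameter at 39°S:
f = 2Ω sin φ = 2 × 7.29×10⁻⁵ × sin 39° = 9.18×10⁻⁵ s⁻¹
Pressure gradient: |∂P/∂n| = 1500 Pa / 514000 m = 2.92×10⁻³ Pa/m
Geostrophic balance (pressure-gradient force = Coriolis force):
V_g = (1/(fρ)) |∂P/∂n| = 2.92×10⁻³ / (9.18×10⁻⁵ × 1.11) = 28.7 m/s

29 m s⁻¹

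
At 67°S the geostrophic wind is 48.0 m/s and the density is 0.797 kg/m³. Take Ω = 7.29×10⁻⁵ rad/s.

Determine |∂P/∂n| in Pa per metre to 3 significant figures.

5.13×10⁻³ Pa/m

Coriolis parameter at 67°S:
f = 2Ω sin φ = 2 × 7.29×10⁻⁵ × sin 67° = 1.34×10⁻⁴ s⁻¹
Geostrophic balance rearranged: |∂P/∂n| = f ρ V_g
|∂P/∂n| = 1.34×10⁻⁴ × 0.797 × 48.0 = 5.13×10⁻³ Pa/m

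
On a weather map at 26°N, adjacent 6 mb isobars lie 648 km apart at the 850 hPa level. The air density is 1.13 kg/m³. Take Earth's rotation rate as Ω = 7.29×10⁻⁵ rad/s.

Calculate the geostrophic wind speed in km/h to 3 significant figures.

46.2 km/h

Coriolis parameter at 26°N:
f = 2Ω sin φ = 2 × 7.29×10⁻⁵ × sin 26° = 6.39×10⁻⁵ s⁻¹
Pressure gradient: |∂P/∂n| = 600 Pa / 648000 m = 9.26×10⁻⁴ Pa/m
Geostrophic balance (pressure-gradient force = Coriolis force):
V_g = (1/(fρ)) |∂P/∂n| = 9.26×10⁻⁴ / (6.39×10⁻⁵ × 1.13) = 12.8 m/s
Converting: 12.8 m/s × 3.6 = 46.2 km/h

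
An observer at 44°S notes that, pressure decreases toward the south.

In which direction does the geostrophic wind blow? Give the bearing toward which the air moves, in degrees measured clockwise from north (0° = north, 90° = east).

090°

The pressure-gradient force points toward the south (bearing 180°).
Geostrophic balance: in the Southern Hemisphere the Coriolis force deflects motion to the left, so the geostrophic wind blows 90° to the left of the pressure-gradient force (low pressure on the right).
Rotating 180° by 90° counterclockwise gives 090° — the wind blows toward the east.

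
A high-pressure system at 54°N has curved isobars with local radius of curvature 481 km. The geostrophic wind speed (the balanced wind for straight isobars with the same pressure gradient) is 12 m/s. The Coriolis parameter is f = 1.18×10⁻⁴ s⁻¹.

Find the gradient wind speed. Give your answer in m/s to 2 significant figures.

Around a high, pressure-gradient force acts outward with centrifugal, so Coriolis balances both:
fV = (1/ρ)|∂P/∂n| + V²/R  →  V² − fR·V + fR·V_g = 0
With fR = 1.18×10⁻⁴ × 481×10³ m = 56.8 m/s:
V = [fR − √((fR)² − 4 fR V_g)]/2 = [56.8 − √(56.8² − 4×56.8×12)]/2 = 17.2 m/s
Supergeostrophic (V > V_g = 12 m/s), as expected around a high.

17 m/s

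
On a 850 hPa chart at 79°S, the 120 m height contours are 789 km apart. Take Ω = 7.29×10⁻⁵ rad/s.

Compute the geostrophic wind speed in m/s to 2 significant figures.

Coriolis parameter at 79°S:
f = 2Ω sin φ = 2 × 7.29×10⁻⁵ × sin 79° = 1.43×10⁻⁴ s⁻¹
Height gradient: |∂Z/∂n| = 120 m / 789000 m = 1.52×10⁻⁴
On a pressure surface, geostrophic balance gives V_g = (g/f)|∂Z/∂n|:
V_g = 9.81 × 1.52×10⁻⁴ / 1.43×10⁻⁴ = 10.4 m/s

10 m/s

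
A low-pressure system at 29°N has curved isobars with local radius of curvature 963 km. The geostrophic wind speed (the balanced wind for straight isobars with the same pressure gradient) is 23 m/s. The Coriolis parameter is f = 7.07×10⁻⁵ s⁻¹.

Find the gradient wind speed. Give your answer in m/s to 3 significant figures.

Around a low, centrifugal force acts outward with Coriolis, so pressure-gradient force balances both:
(1/ρ)|∂P/∂n| = fV + V²/R  →  V² + fR·V − fR·V_g = 0
With fR = 7.07×10⁻⁵ × 963×10³ m = 68.1 m/s:
V = [−fR + √((fR)² + 4 fR V_g)]/2 = [−68.1 + √(68.1² + 4×68.1×23)]/2 = 18.2 m/s
Subgeostrophic (V < V_g = 23 m/s), as expected around a low.

18.2 m/s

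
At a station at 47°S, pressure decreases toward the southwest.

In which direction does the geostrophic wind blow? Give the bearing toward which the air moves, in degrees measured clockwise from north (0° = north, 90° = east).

135°

The pressure-gradient force points toward the southwest (bearing 225°).
Geostrophic balance: in the Southern Hemisphere the Coriolis force deflects motion to the left, so the geostrophic wind blows 90° to the left of the pressure-gradient force (low pressure on the right).
Rotating 225° by 90° counterclockwise gives 135° — the wind blows toward the southeast.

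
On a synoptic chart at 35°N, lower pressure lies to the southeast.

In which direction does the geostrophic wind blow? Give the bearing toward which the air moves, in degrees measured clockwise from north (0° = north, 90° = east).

225°

The pressure-gradient force points toward the southeast (bearing 135°).
Geostrophic balance: in the Northern Hemisphere the Coriolis force deflects motion to the right, so the geostrophic wind blows 90° to the right of the pressure-gradient force (low pressure on the left).
Rotating 135° by 90° clockwise gives 225° — the wind blows toward the southwest.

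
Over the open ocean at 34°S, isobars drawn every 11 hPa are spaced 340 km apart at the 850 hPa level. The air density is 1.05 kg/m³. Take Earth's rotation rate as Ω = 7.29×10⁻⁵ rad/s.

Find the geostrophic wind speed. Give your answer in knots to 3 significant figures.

73.5 knots

Coriolis parameter at 34°S:
f = 2Ω sin φ = 2 × 7.29×10⁻⁵ × sin 34° = 8.15×10⁻⁵ s⁻¹
Pressure gradient: |∂P/∂n| = 1100 Pa / 340000 m = 3.24×10⁻³ Pa/m
Geostrophic balance (pressure-gradient force = Coriolis force):
V_g = (1/(fρ)) |∂P/∂n| = 3.24×10⁻³ / (8.15×10⁻⁵ × 1.05) = 37.8 m/s
Converting: 37.8 m/s × 1.944 = 73.5 knots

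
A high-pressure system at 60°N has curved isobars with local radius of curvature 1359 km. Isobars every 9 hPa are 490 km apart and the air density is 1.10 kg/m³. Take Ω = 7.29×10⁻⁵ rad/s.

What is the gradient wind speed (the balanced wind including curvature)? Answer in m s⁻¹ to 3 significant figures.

14.4 m s⁻¹

Coriolis parameter at 60°N:
f = 2Ω sin φ = 2 × 7.29×10⁻⁵ × sin 60° = 1.26×10⁻⁴ s⁻¹
Pressure gradient: |∂P/∂n| = 900 Pa / 490000 m = 1.84×10⁻³ Pa/m
Geostrophic speed: V_g = |∂P/∂n|/(fρ) = 1.84×10⁻³/(1.26×10⁻⁴ × 1.10) = 13.2 m/s
Around a high, pressure-gradient force acts outward with centrifugal, so Coriolis balances both:
fV = (1/ρ)|∂P/∂n| + V²/R  →  V² − fR·V + fR·V_g = 0
With fR = 1.26×10⁻⁴ × 1359×10³ m = 172 m/s:
V = [fR − √((fR)² − 4 fR V_g)]/2 = [172 − √(172² − 4×172×13.2)]/2 = 14.4 m/s
Supergeostrophic (V > V_g = 13.2 m/s), as expected around a high.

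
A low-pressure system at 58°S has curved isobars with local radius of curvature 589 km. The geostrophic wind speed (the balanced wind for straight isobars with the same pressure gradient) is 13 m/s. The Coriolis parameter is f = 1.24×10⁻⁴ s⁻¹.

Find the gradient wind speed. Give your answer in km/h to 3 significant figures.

40.5 km/h

Around a low, centrifugal force acts outward with Coriolis, so pressure-gradient force balances both:
(1/ρ)|∂P/∂n| = fV + V²/R  →  V² + fR·V − fR·V_g = 0
With fR = 1.24×10⁻⁴ × 589×10³ m = 73.0 m/s:
V = [−fR + √((fR)² + 4 fR V_g)]/2 = [−73.0 + √(73.0² + 4×73.0×13)]/2 = 11.3 m/s
Subgeostrophic (V < V_g = 13 m/s), as expected around a low.
Converting: 11.3 m/s × 3.6 = 40.5 km/h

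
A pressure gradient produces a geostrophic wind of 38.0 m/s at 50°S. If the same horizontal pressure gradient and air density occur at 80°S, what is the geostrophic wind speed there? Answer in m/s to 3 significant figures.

With the same pressure gradient and density, V_g ∝ 1/f ∝ 1/sin φ.
V₂ = V₁ · sin φ₁ / sin φ₂ = 38.0 × sin 50° / sin 80°
V₂ = 38.0 × 0.7660/0.9848 = 29.6 m/s

29.6 m/s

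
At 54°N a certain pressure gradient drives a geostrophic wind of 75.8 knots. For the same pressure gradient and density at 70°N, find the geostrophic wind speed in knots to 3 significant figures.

65.3 knots

With the same pressure gradient and density, V_g ∝ 1/f ∝ 1/sin φ.
V₂ = V₁ · sin φ₁ / sin φ₂ = 75.8 × sin 54° / sin 70°
V₂ = 75.8 × 0.8090/0.9397 = 65.3 knots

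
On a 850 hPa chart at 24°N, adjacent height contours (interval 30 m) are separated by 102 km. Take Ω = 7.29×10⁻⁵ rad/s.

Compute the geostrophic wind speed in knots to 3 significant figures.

94.6 knots

Coriolis parameter at 24°N:
f = 2Ω sin φ = 2 × 7.29×10⁻⁵ × sin 24° = 5.93×10⁻⁵ s⁻¹
Height gradient: |∂Z/∂n| = 30 m / 102000 m = 2.94×10⁻⁴
On a pressure surface, geostrophic balance gives V_g = (g/f)|∂Z/∂n|:
V_g = 9.81 × 2.94×10⁻⁴ / 5.93×10⁻⁵ = 48.7 m/s
Converting: 48.7 m/s × 1.944 = 94.6 knots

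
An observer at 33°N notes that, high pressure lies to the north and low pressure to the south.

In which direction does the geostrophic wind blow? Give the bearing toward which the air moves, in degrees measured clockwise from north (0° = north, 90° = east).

The pressure-gradient force points toward the south (bearing 180°).
Geostrophic balance: in the Northern Hemisphere the Coriolis force deflects motion to the right, so the geostrophic wind blows 90° to the right of the pressure-gradient force (low pressure on the left).
Rotating 180° by 90° clockwise gives 270° — the wind blows toward the west.

270°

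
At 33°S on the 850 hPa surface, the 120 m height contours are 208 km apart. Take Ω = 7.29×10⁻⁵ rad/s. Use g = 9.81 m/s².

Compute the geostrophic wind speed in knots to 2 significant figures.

Coriolis parameter at 33°S:
f = 2Ω sin φ = 2 × 7.29×10⁻⁵ × sin 33° = 7.94×10⁻⁵ s⁻¹
Height gradient: |∂Z/∂n| = 120 m / 208000 m = 5.77×10⁻⁴
On a pressure surface, geostrophic balance gives V_g = (g/f)|∂Z/∂n|:
V_g = 9.81 × 5.77×10⁻⁴ / 7.94×10⁻⁵ = 71.3 m/s
Converting: 71.3 m/s × 1.944 = 140 knots

140 knots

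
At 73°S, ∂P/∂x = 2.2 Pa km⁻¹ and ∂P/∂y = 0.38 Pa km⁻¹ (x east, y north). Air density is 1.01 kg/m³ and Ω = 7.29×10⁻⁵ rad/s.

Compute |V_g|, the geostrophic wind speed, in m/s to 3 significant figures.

Coriolis parameter at 73°S:
f = 2Ω sin φ = 2 × 7.29×10⁻⁵ × sin 73° = 1.39×10⁻⁴ s⁻¹
In the Southern Hemisphere f is negative: f = −1.39×10⁻⁴ s⁻¹.
Component geostrophic relations (x east, y north):
u_g = −(1/(fρ)) ∂P/∂y,  v_g = (1/(fρ)) ∂P/∂x
u_g = −(0.38×10⁻³)/(−1.39×10⁻⁴ × 1.01) = 2.70 m/s;  v_g = (2.2×10⁻³)/(−1.39×10⁻⁴ × 1.01) = −15.6 m/s
|V_g| = √(u_g² + v_g²) = 15.9 m/s

15.9 m/s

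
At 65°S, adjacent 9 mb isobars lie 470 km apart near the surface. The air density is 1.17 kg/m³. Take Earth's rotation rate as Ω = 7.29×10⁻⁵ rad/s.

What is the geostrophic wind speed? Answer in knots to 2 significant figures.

24 knots

Coriolis parameter at 65°S:
f = 2Ω sin φ = 2 × 7.29×10⁻⁵ × sin 65° = 1.32×10⁻⁴ s⁻¹
Pressure gradient: |∂P/∂n| = 900 Pa / 470000 m = 1.91×10⁻³ Pa/m
Geostrophic balance (pressure-gradient force = Coriolis force):
V_g = (1/(fρ)) |∂P/∂n| = 1.91×10⁻³ / (1.32×10⁻⁴ × 1.17) = 12.4 m/s
Converting: 12.4 m/s × 1.944 = 24 knots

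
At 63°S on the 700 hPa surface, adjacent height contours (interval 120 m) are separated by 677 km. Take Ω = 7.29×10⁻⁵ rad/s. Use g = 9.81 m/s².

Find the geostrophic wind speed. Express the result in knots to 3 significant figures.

26.0 knots

Coriolis parameter at 63°S:
f = 2Ω sin φ = 2 × 7.29×10⁻⁵ × sin 63° = 1.30×10⁻⁴ s⁻¹
Height gradient: |∂Z/∂n| = 120 m / 677000 m = 1.77×10⁻⁴
On a pressure surface, geostrophic balance gives V_g = (g/f)|∂Z/∂n|:
V_g = 9.81 × 1.77×10⁻⁴ / 1.30×10⁻⁴ = 13.4 m/s
Converting: 13.4 m/s × 1.944 = 26.0 knots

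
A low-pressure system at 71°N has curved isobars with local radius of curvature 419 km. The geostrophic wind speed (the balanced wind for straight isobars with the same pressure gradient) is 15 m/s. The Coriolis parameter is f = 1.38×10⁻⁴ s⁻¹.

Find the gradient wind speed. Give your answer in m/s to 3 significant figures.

Around a low, centrifugal force acts outward with Coriolis, so pressure-gradient force balances both:
(1/ρ)|∂P/∂n| = fV + V²/R  →  V² + fR·V − fR·V_g = 0
With fR = 1.38×10⁻⁴ × 419×10³ m = 57.8 m/s:
V = [−fR + √((fR)² + 4 fR V_g)]/2 = [−57.8 + √(57.8² + 4×57.8×15)]/2 = 12.4 m/s
Subgeostrophic (V < V_g = 15 m/s), as expected around a low.

12.4 m/s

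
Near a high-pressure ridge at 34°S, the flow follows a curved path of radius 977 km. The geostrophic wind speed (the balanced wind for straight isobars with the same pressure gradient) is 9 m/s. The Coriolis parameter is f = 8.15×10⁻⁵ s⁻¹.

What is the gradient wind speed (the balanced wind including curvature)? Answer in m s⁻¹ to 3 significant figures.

Around a high, pressure-gradient force acts outward with centrifugal, so Coriolis balances both:
fV = (1/ρ)|∂P/∂n| + V²/R  →  V² − fR·V + fR·V_g = 0
With fR = 8.15×10⁻⁵ × 977×10³ m = 79.6 m/s:
V = [fR − √((fR)² − 4 fR V_g)]/2 = [79.6 − √(79.6² − 4×79.6×9)]/2 = 10.3 m/s
Supergeostrophic (V > V_g = 9 m/s), as expected around a high.

10.3 m s⁻¹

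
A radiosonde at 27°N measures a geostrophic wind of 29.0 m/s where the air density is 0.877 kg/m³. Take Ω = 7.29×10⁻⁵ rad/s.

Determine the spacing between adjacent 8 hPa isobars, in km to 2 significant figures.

480 km

Coriolis parameter at 27°N:
f = 2Ω sin φ = 2 × 7.29×10⁻⁵ × sin 27° = 6.62×10⁻⁵ s⁻¹
Geostrophic balance rearranged: |∂P/∂n| = f ρ V_g
|∂P/∂n| = 6.62×10⁻⁵ × 0.877 × 29.0 = 1.68×10⁻³ Pa/m
Isobar spacing: Δn = ΔP/|∂P/∂n| = 800 Pa / 1.68×10⁻³ Pa/m = 475213 m ≈ 480 km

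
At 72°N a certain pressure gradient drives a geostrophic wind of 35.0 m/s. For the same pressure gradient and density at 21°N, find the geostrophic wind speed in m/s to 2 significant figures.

93 m/s

With the same pressure gradient and density, V_g ∝ 1/f ∝ 1/sin φ.
V₂ = V₁ · sin φ₁ / sin φ₂ = 35.0 × sin 72° / sin 21°
V₂ = 35.0 × 0.9511/0.3584 = 93 m/s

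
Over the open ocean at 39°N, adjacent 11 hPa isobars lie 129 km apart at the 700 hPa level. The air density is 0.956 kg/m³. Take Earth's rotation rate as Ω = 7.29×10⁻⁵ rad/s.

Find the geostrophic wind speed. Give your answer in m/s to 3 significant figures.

97.2 m/s

Coriolis parameter at 39°N:
f = 2Ω sin φ = 2 × 7.29×10⁻⁵ × sin 39° = 9.18×10⁻⁵ s⁻¹
Pressure gradient: |∂P/∂n| = 1100 Pa / 129000 m = 8.53×10⁻³ Pa/m
Geostrophic balance (pressure-gradient force = Coriolis force):
V_g = (1/(fρ)) |∂P/∂n| = 8.53×10⁻³ / (9.18×10⁻⁵ × 0.956) = 97.2 m/s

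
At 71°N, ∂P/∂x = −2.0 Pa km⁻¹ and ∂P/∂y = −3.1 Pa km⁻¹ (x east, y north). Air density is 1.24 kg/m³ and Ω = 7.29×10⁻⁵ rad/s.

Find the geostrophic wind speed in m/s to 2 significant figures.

Coriolis parameter at 71°N:
f = 2Ω sin φ = 2 × 7.29×10⁻⁵ × sin 71° = 1.38×10⁻⁴ s⁻¹
Component geostrophic relations (x east, y north):
u_g = −(1/(fρ)) ∂P/∂y,  v_g = (1/(fρ)) ∂P/∂x
u_g = −(−3.1×10⁻³)/(1.38×10⁻⁴ × 1.24) = 18.1 m/s;  v_g = (−2.0×10⁻³)/(1.38×10⁻⁴ × 1.24) = −11.7 m/s
|V_g| = √(u_g² + v_g²) = 21.6 m/s

22 m/s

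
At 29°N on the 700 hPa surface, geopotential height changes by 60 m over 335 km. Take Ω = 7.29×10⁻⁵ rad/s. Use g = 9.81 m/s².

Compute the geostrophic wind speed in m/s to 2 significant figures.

Coriolis parameter at 29°N:
f = 2Ω sin φ = 2 × 7.29×10⁻⁵ × sin 29° = 7.07×10⁻⁵ s⁻¹
Height gradient: |∂Z/∂n| = 60 m / 335000 m = 1.79×10⁻⁴
On a pressure surface, geostrophic balance gives V_g = (g/f)|∂Z/∂n|:
V_g = 9.81 × 1.79×10⁻⁴ / 7.07×10⁻⁵ = 24.9 m/s

25 m/s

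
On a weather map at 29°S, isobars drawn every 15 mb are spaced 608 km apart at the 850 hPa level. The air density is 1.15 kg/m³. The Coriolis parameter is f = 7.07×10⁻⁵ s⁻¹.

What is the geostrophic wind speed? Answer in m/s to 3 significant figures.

30.3 m/s

Pressure gradient: |∂P/∂n| = 1500 Pa / 608000 m = 2.47×10⁻³ Pa/m
Geostrophic balance (pressure-gradient force = Coriolis force):
V_g = (1/(fρ)) |∂P/∂n| = 2.47×10⁻³ / (7.07×10⁻⁵ × 1.15) = 30.3 m/s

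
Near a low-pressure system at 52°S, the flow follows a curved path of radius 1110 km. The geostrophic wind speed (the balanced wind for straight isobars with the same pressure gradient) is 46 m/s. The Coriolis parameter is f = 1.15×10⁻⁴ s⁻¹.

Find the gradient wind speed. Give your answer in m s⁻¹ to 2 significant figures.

36 m s⁻¹

Around a low, centrifugal force acts outward with Coriolis, so pressure-gradient force balances both:
(1/ρ)|∂P/∂n| = fV + V²/R  →  V² + fR·V − fR·V_g = 0
With fR = 1.15×10⁻⁴ × 1110×10³ m = 128 m/s:
V = [−fR + √((fR)² + 4 fR V_g)]/2 = [−128 + √(128² + 4×128×46)]/2 = 35.9 m/s
Subgeostrophic (V < V_g = 46 m/s), as expected around a low.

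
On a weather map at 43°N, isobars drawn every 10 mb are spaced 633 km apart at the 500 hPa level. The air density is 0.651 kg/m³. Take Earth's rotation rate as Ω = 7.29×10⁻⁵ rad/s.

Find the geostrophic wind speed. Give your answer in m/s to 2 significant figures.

Coriolis parameter at 43°N:
f = 2Ω sin φ = 2 × 7.29×10⁻⁵ × sin 43° = 9.94×10⁻⁵ s⁻¹
Pressure gradient: |∂P/∂n| = 1000 Pa / 633000 m = 1.58×10⁻³ Pa/m
Geostrophic balance (pressure-gradient force = Coriolis force):
V_g = (1/(fρ)) |∂P/∂n| = 1.58×10⁻³ / (9.94×10⁻⁵ × 0.651) = 24.4 m/s

24 m/s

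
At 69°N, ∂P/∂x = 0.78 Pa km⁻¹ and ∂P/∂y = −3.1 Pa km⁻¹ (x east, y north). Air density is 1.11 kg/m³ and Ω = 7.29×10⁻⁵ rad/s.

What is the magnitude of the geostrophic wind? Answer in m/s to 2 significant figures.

21 m/s

Coriolis parameter at 69°N:
f = 2Ω sin φ = 2 × 7.29×10⁻⁵ × sin 69° = 1.36×10⁻⁴ s⁻¹
Component geostrophic relations (x east, y north):
u_g = −(1/(fρ)) ∂P/∂y,  v_g = (1/(fρ)) ∂P/∂x
u_g = −(−3.1×10⁻³)/(1.36×10⁻⁴ × 1.11) = 20.5 m/s;  v_g = (0.78×10⁻³)/(1.36×10⁻⁴ × 1.11) = 5.16 m/s
|V_g| = √(u_g² + v_g²) = 21.2 m/s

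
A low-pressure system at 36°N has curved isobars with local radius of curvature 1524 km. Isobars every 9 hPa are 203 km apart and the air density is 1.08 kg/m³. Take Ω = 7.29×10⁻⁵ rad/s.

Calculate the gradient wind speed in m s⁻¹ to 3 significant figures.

37.3 m s⁻¹

Coriolis parameter at 36°N:
f = 2Ω sin φ = 2 × 7.29×10⁻⁵ × sin 36° = 8.57×10⁻⁵ s⁻¹
Pressure gradient: |∂P/∂n| = 900 Pa / 203000 m = 4.43×10⁻³ Pa/m
Geostrophic speed: V_g = |∂P/∂n|/(fρ) = 4.43×10⁻³/(8.57×10⁻⁵ × 1.08) = 47.9 m/s
Around a low, centrifugal force acts outward with Coriolis, so pressure-gradient force balances both:
(1/ρ)|∂P/∂n| = fV + V²/R  →  V² + fR·V − fR·V_g = 0
With fR = 8.57×10⁻⁵ × 1524×10³ m = 131 m/s:
V = [−fR + √((fR)² + 4 fR V_g)]/2 = [−131 + √(131² + 4×131×47.9)]/2 = 37.3 m/s
Subgeostrophic (V < V_g = 47.9 m/s), as expected around a low.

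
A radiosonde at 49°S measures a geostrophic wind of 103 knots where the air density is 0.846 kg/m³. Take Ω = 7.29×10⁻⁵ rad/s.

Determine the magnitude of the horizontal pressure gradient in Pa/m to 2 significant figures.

Coriolis parameter at 49°S:
f = 2Ω sin φ = 2 × 7.29×10⁻⁵ × sin 49° = 1.10×10⁻⁴ s⁻¹
Wind speed in SI: 103 knots = 53.0 m/s
Geostrophic balance rearranged: |∂P/∂n| = f ρ V_g
|∂P/∂n| = 1.10×10⁻⁴ × 0.846 × 53.0 = 4.93×10⁻³ Pa/m

4.9×10⁻³ Pa/m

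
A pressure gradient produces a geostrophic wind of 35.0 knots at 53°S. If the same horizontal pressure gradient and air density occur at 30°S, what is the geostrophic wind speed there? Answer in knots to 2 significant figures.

56 knots

With the same pressure gradient and density, V_g ∝ 1/f ∝ 1/sin φ.
V₂ = V₁ · sin φ₁ / sin φ₂ = 35.0 × sin 53° / sin 30°
V₂ = 35.0 × 0.7986/0.5000 = 56 knots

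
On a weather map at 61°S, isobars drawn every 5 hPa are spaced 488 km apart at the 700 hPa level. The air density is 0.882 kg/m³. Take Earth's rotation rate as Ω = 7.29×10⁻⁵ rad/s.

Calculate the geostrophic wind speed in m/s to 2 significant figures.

Coriolis parameter at 61°S:
f = 2Ω sin φ = 2 × 7.29×10⁻⁵ × sin 61° = 1.28×10⁻⁴ s⁻¹
Pressure gradient: |∂P/∂n| = 500 Pa / 488000 m = 1.02×10⁻³ Pa/m
Geostrophic balance (pressure-gradient force = Coriolis force):
V_g = (1/(fρ)) |∂P/∂n| = 1.02×10⁻³ / (1.28×10⁻⁴ × 0.882) = 9.11 m/s

9.1 m/s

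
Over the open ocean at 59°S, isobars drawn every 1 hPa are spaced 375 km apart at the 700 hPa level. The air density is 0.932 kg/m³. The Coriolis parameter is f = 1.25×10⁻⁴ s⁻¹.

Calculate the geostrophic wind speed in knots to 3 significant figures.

4.45 knots

Pressure gradient: |∂P/∂n| = 100 Pa / 375000 m = 2.67×10⁻⁴ Pa/m
Geostrophic balance (pressure-gradient force = Coriolis force):
V_g = (1/(fρ)) |∂P/∂n| = 2.67×10⁻⁴ / (1.25×10⁻⁴ × 0.932) = 2.29 m/s
Converting: 2.29 m/s × 1.944 = 4.45 knots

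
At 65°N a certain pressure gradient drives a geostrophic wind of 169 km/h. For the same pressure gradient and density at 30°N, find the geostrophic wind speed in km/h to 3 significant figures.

With the same pressure gradient and density, V_g ∝ 1/f ∝ 1/sin φ.
V₂ = V₁ · sin φ₁ / sin φ₂ = 169 × sin 65° / sin 30°
V₂ = 169 × 0.9063/0.5000 = 306 km/h

306 km/h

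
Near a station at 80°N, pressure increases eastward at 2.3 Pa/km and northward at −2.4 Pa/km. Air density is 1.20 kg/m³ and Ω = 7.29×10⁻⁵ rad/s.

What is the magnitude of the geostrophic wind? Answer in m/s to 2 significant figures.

19 m/s

Coriolis parameter at 80°N:
f = 2Ω sin φ = 2 × 7.29×10⁻⁵ × sin 80° = 1.44×10⁻⁴ s⁻¹
Component geostrophic relations (x east, y north):
u_g = −(1/(fρ)) ∂P/∂y,  v_g = (1/(fρ)) ∂P/∂x
u_g = −(−2.4×10⁻³)/(1.44×10⁻⁴ × 1.20) = 13.9 m/s;  v_g = (2.3×10⁻³)/(1.44×10⁻⁴ × 1.20) = 13.3 m/s
|V_g| = √(u_g² + v_g²) = 19.3 m/s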